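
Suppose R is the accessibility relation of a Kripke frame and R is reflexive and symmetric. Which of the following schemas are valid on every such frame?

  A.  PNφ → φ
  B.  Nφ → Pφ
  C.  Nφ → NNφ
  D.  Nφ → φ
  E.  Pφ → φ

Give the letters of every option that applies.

A, B, D

Reflexive relations are serial.
(A) the dual of axiom B: valid iff R is symmetric. Every such R is symmetric — valid.
(B) Nφ → Pφ is axiom D; it is valid on a frame exactly when R is serial. Every such R is serial, so valid.
(C) axiom 4: valid iff R is transitive. Such an R need not be transitive — not valid.
(D) Nφ → φ is axiom T; it is valid on a frame exactly when R is reflexive. Every such R is reflexive, so valid.
(E) Pφ → φ is the converse of T; it holds exactly when R ⊆ identity. Such an R need not be a subset of the identity — not valid.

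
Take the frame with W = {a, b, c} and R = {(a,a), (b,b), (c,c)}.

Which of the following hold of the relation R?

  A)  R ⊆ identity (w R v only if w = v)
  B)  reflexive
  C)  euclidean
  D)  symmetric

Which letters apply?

A, B, C, D

(A) ⊆ identity: every R-edge is a self-loop.
(B) reflexive: each world relates to itself.
(C) euclidean: any two R-successors of the same world are R-related.
(D) symmetric: every R-edge is matched by its reverse.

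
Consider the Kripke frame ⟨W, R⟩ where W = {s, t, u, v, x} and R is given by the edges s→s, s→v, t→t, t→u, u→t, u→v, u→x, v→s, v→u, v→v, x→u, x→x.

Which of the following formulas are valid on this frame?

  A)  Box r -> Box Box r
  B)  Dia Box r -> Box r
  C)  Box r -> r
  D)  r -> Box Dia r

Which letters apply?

R is not reflexive: not u R u.
R is symmetric: every R-edge is matched by its reverse.
R is not transitive: s R v and v R u but not s R u.
R is not euclidean: u R t and u R v but not t R v.
(A) Box r -> Box Box r (axiom 4) characterises the transitive frames. R is not transitive — not valid.
(B) Dia Box r -> Box r is the dual of axiom 5; it is valid on a frame exactly when R is euclidean. R is not euclidean, so not valid.
(C) Box r -> r is axiom T, which corresponds to reflexivity. R is not reflexive — not valid.
(D) axiom B: valid iff R is symmetric. R is symmetric — valid.

D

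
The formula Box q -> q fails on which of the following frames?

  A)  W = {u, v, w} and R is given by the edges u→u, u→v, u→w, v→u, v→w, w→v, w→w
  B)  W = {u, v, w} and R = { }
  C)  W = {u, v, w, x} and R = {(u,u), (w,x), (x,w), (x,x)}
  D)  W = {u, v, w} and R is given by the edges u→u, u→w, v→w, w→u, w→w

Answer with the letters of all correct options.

The schema Box q -> q is axiom T; it is valid on a frame iff R is reflexive.
(A) R is not reflexive (not v R v), so the schema fails here.
(B) R is not reflexive (not u R u), so the schema fails here.
(C) R is not reflexive (not v R v), so the schema fails here.
(D) R is not reflexive (not v R v), so the schema fails here.

A, B, C, D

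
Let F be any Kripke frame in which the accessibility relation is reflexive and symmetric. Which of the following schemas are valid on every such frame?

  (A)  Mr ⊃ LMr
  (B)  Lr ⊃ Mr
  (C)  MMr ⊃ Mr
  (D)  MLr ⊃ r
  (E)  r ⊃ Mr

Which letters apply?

Reflexive relations are serial.
(A) Mr ⊃ LMr is axiom 5, which corresponds to the euclidean property. Such an R need not be euclidean — not valid.
(B) Lr ⊃ Mr is axiom D, which corresponds to seriality. Every such R is serial — valid.
(C) MMr ⊃ Mr (the dual of axiom 4) characterises the transitive frames. Such an R need not be transitive — not valid.
(D) MLr ⊃ r is the dual of axiom B; it is valid on a frame exactly when R is symmetric. Every such R is symmetric, so valid.
(E) the dual of axiom T: valid iff R is reflexive. Every such R is reflexive — valid.

B, D, E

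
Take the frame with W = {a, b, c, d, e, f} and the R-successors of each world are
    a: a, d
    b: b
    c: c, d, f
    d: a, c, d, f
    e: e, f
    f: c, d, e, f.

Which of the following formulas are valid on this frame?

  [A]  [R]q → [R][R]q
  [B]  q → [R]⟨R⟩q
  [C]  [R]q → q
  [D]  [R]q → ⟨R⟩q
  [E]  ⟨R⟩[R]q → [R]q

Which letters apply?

B, C, D

R is reflexive: each world relates to itself.
R is symmetric: every R-edge is matched by its reverse.
R is not transitive: a R d and d R c but not a R c.
R is not euclidean: d R a and d R c but not a R c.
R is serial: every world has an R-successor.
(A) [R]q → [R][R]q is axiom 4, which corresponds to transitivity. R is not transitive — not valid.
(B) axiom B: valid iff R is symmetric. R is symmetric — valid.
(C) axiom T: valid iff R is reflexive. R is reflexive — valid.
(D) axiom D: valid iff R is serial. R is serial — valid.
(E) ⟨R⟩[R]q → [R]q is the dual of axiom 5; it is valid on a frame exactly when R is euclidean. R is not euclidean, so not valid.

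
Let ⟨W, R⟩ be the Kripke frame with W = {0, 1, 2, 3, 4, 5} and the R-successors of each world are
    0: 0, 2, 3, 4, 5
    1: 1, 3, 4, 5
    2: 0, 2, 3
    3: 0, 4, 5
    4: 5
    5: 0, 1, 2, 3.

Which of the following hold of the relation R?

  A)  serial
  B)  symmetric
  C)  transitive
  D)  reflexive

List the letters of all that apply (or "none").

(A) serial: every world has an R-successor.
(B) not symmetric: 0 R 4 but not 4 R 0.
(C) not transitive: 0 R 5 and 5 R 1 but not 0 R 1.
(D) not reflexive: not 3 R 3.

A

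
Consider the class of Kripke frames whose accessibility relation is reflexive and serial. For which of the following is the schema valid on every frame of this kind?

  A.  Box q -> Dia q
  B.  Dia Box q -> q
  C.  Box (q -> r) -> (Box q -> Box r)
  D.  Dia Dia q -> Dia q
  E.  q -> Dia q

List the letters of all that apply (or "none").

(A) Box q -> Dia q is axiom D; it is valid on a frame exactly when R is serial. Every such R is serial, so valid.
(B) Dia Box q -> q is the dual of axiom B, which corresponds to symmetry. Such an R need not be symmetric — not valid.
(C) this is just K, valid on every normal frame.
(D) Dia Dia q -> Dia q is the dual of axiom 4; it is valid on a frame exactly when R is transitive. Such an R need not be transitive, so not valid.
(E) q -> Dia q is the dual of axiom T, which corresponds to reflexivity. Every such R is reflexive — valid.

A, C, E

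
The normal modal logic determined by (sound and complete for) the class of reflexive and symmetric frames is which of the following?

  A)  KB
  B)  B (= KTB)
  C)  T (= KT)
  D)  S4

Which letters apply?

(A) KB is determined by the class of symmetric frames.
(B) B (= KTB) is determined by exactly this class.
(C) T (= KT) is determined by the class of reflexive frames.
(D) S4 is determined by the class of reflexive and transitive frames.

B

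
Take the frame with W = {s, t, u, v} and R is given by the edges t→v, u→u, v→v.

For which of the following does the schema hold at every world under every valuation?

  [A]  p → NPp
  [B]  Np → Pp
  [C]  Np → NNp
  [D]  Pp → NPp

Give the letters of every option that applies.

R is not symmetric: t R v but not v R t.
R is transitive: R is closed under composition.
R is euclidean: any two R-successors of the same world are R-related.
R is not serial: s has no R-successor.
(A) axiom B: valid iff R is symmetric. R is not symmetric — not valid.
(B) Np → Pp is axiom D, which corresponds to seriality. R is not serial — not valid.
(C) Np → NNp is axiom 4, which corresponds to transitivity. R is transitive — valid.
(D) Pp → NPp is axiom 5; it is valid on a frame exactly when R is euclidean. R is euclidean, so valid.

C, D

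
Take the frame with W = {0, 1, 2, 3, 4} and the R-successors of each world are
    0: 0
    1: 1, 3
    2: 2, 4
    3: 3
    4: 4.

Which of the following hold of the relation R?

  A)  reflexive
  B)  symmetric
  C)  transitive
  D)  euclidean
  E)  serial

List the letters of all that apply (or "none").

A, C, E

(A) reflexive: each world relates to itself.
(B) not symmetric: 1 R 3 but not 3 R 1.
(C) transitive: R is closed under composition.
(D) not euclidean: 1 R 3 and 1 R 1 but not 3 R 1.
(E) serial: every world has an R-successor.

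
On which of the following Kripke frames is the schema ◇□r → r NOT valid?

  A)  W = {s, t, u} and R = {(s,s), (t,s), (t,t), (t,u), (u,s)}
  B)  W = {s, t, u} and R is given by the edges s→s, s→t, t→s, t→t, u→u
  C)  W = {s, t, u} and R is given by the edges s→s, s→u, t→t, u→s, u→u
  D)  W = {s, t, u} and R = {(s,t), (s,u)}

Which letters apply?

The schema ◇□r → r is the dual of axiom B; it is valid on a frame iff R is symmetric.
(A) R is not symmetric (t R s but not s R t), so the schema fails here.
(B) R is symmetric (every R-edge is matched by its reverse), so the schema is valid here.
(C) R is symmetric (every R-edge is matched by its reverse), so the schema is valid here.
(D) R is not symmetric (s R t but not t R s), so the schema fails here.

A, D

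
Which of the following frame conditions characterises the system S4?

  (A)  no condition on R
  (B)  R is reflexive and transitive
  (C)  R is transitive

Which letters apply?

B

(A) this class determines K, not S4.
(B) S4 is sound and complete for exactly this class.
(C) this class determines K4, not S4.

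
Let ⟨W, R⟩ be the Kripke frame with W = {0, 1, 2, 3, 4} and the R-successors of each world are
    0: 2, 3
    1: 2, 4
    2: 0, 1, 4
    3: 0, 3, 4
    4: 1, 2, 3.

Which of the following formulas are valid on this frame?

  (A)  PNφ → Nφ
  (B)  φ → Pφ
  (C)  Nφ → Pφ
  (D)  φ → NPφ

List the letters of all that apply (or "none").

C, D

R is not reflexive: not 0 R 0.
R is symmetric: every R-edge is matched by its reverse.
R is not euclidean: 0 R 2 and 0 R 3 but not 2 R 3.
R is serial: every world has an R-successor.
(A) PNφ → Nφ is the dual of axiom 5, which corresponds to the euclidean property. R is not euclidean — not valid.
(B) φ → Pφ is the dual of axiom T; it is valid on a frame exactly when R is reflexive. R is not reflexive, so not valid.
(C) Nφ → Pφ is axiom D; it is valid on a frame exactly when R is serial. R is serial, so valid.
(D) axiom B: valid iff R is symmetric. R is symmetric — valid.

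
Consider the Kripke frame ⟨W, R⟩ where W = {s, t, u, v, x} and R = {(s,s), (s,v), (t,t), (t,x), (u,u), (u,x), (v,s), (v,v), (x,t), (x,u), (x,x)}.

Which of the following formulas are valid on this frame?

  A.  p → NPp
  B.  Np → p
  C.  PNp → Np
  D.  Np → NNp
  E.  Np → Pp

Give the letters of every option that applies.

A, B, E

R is reflexive: each world relates to itself.
R is symmetric: every R-edge is matched by its reverse.
R is not transitive: t R x and x R u but not t R u.
R is not euclidean: x R t and x R u but not t R u.
R is serial: every world has an R-successor.
(A) p → NPp (axiom B) characterises the symmetric frames. R is symmetric — valid.
(B) Np → p is axiom T, which corresponds to reflexivity. R is reflexive — valid.
(C) PNp → Np is the dual of axiom 5; it is valid on a frame exactly when R is euclidean. R is not euclidean, so not valid.
(D) Np → NNp (axiom 4) characterises the transitive frames. R is not transitive — not valid.
(E) Np → Pp (axiom D) characterises the serial frames. R is serial — valid.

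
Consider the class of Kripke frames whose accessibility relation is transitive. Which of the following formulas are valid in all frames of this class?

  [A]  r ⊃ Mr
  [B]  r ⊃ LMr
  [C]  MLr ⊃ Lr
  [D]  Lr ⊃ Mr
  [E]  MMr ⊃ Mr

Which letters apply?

(A) the dual of axiom T: valid iff R is reflexive. Such an R need not be reflexive — not valid.
(B) r ⊃ LMr is axiom B, which corresponds to symmetry. Such an R need not be symmetric — not valid.
(C) MLr ⊃ Lr (the dual of axiom 5) characterises the euclidean frames. Such an R need not be euclidean — not valid.
(D) Lr ⊃ Mr (axiom D) characterises the serial frames. Such an R need not be serial — not valid.
(E) MMr ⊃ Mr is the dual of axiom 4, which corresponds to transitivity. Every such R is transitive — valid.

E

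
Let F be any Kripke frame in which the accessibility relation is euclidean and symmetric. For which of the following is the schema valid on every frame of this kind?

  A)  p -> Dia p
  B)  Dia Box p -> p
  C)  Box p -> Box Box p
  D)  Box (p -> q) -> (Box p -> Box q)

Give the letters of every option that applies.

A symmetric euclidean relation is transitive (uRv and vRw give vRu by symmetry, then uRw by the euclidean condition, applied at v).
(A) p -> Dia p is the dual of axiom T; it is valid on a frame exactly when R is reflexive. Such an R need not be reflexive, so not valid.
(B) Dia Box p -> p is the dual of axiom B, which corresponds to symmetry. Every such R is symmetric — valid.
(C) Box p -> Box Box p (axiom 4) characterises the transitive frames. Every such R is transitive — valid.
(D) this is just K, valid on every normal frame.

B, C, D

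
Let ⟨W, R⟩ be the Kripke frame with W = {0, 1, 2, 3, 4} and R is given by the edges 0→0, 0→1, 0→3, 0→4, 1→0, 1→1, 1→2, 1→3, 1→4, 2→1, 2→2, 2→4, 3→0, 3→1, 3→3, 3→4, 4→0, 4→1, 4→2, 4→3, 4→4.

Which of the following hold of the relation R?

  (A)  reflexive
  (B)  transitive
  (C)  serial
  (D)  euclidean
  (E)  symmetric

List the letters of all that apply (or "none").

(A) reflexive: each world relates to itself.
(B) not transitive: 0 R 1 and 1 R 2 but not 0 R 2.
(C) serial: every world has an R-successor.
(D) not euclidean: 1 R 0 and 1 R 2 but not 0 R 2.
(E) symmetric: every R-edge is matched by its reverse.

A, C, E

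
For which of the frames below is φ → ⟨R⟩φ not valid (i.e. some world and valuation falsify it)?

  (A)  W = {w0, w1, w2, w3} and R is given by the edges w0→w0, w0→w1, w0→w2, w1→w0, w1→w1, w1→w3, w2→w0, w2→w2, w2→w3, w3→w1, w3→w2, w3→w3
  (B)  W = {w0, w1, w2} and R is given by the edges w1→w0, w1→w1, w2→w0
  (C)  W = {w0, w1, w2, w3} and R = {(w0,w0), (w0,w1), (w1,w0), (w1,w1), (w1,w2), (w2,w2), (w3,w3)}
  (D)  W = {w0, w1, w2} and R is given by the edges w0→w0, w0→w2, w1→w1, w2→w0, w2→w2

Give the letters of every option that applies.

The schema φ → ⟨R⟩φ is the dual of axiom T; it is valid on a frame iff R is reflexive.
(A) R is reflexive (each world relates to itself), so the schema is valid here.
(B) R is not reflexive (not w0 R w0), so the schema fails here.
(C) R is reflexive (each world relates to itself), so the schema is valid here.
(D) R is reflexive (each world relates to itself), so the schema is valid here.

B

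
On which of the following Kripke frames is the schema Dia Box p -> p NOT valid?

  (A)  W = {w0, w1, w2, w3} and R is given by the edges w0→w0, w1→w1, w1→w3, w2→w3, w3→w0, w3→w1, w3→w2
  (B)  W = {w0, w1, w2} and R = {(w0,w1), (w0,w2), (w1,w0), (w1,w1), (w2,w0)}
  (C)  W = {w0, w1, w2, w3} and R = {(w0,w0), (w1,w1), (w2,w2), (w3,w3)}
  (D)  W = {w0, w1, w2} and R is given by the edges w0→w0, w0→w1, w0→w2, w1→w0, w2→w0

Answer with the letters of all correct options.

A

The schema Dia Box p -> p is the dual of axiom B; it is valid on a frame iff R is symmetric.
(A) R is not symmetric (w3 R w0 but not w0 R w3), so the schema fails here.
(B) R is symmetric (every R-edge is matched by its reverse), so the schema is valid here.
(C) R is symmetric (every R-edge is matched by its reverse), so the schema is valid here.
(D) R is symmetric (every R-edge is matched by its reverse), so the schema is valid here.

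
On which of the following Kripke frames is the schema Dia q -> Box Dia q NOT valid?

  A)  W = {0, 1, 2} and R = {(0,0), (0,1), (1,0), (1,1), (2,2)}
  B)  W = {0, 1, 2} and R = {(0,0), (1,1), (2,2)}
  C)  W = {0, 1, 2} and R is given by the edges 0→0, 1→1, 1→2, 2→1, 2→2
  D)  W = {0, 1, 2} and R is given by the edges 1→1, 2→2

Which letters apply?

none

The schema Dia q -> Box Dia q is axiom 5; it is valid on a frame iff R is euclidean.
(A) R is euclidean (any two R-successors of the same world are R-related), so the schema is valid here.
(B) R is euclidean (any two R-successors of the same world are R-related), so the schema is valid here.
(C) R is euclidean (any two R-successors of the same world are R-related), so the schema is valid here.
(D) R is euclidean (any two R-successors of the same world are R-related), so the schema is valid here.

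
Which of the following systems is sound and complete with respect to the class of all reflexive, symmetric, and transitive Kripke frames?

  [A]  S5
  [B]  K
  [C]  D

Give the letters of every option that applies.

(A) S5 is determined by exactly this class.
(B) K is determined by the class of arbitrary frames.
(C) D is determined by the class of serial frames.

A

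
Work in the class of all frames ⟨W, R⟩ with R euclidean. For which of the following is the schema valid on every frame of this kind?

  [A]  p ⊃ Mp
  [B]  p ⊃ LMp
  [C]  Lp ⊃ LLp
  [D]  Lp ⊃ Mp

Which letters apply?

none

(A) the dual of axiom T: valid iff R is reflexive. Such an R need not be reflexive — not valid.
(B) p ⊃ LMp is axiom B, which corresponds to symmetry. Such an R need not be symmetric — not valid.
(C) Lp ⊃ LLp is axiom 4; it is valid on a frame exactly when R is transitive. Such an R need not be transitive, so not valid.
(D) Lp ⊃ Mp (axiom D) characterises the serial frames. Such an R need not be serial — not valid.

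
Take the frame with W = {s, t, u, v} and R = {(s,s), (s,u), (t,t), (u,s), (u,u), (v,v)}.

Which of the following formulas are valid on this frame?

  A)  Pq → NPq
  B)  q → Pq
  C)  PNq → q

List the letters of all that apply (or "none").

R is reflexive: each world relates to itself.
R is symmetric: every R-edge is matched by its reverse.
R is euclidean: any two R-successors of the same world are R-related.
(A) axiom 5: valid iff R is euclidean. R is euclidean — valid.
(B) q → Pq (the dual of axiom T) characterises the reflexive frames. R is reflexive — valid.
(C) PNq → q is the dual of axiom B, which corresponds to symmetry. R is symmetric — valid.

A, B, C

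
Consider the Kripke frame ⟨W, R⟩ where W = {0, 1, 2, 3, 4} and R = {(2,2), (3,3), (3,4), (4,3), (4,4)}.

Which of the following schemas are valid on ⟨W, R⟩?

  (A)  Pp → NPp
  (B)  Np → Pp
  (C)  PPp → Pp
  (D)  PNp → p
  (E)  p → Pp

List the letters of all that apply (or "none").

A, C, D

R is not reflexive: not 0 R 0.
R is symmetric: every R-edge is matched by its reverse.
R is transitive: R is closed under composition.
R is euclidean: any two R-successors of the same world are R-related.
R is not serial: 0 has no R-successor.
(A) Pp → NPp (axiom 5) characterises the euclidean frames. R is euclidean — valid.
(B) Np → Pp (axiom D) characterises the serial frames. R is not serial — not valid.
(C) PPp → Pp is the dual of axiom 4, which corresponds to transitivity. R is transitive — valid.
(D) PNp → p (the dual of axiom B) characterises the symmetric frames. R is symmetric — valid.
(E) p → Pp is the dual of axiom T, which corresponds to reflexivity. R is not reflexive — not valid.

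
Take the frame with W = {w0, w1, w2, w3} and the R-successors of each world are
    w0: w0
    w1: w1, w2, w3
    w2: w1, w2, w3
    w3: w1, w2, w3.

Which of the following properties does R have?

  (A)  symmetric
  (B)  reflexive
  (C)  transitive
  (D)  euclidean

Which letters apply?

(A) symmetric: every R-edge is matched by its reverse.
(B) reflexive: each world relates to itself.
(C) transitive: R is closed under composition.
(D) euclidean: any two R-successors of the same world are R-related.

A, B, C, D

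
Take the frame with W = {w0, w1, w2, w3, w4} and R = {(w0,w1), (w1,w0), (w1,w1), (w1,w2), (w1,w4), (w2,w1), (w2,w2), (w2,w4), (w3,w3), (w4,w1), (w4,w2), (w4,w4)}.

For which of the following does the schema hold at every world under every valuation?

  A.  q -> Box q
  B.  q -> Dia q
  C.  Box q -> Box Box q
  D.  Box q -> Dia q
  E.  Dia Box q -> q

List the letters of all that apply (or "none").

R is not reflexive: not w0 R w0.
R is symmetric: every R-edge is matched by its reverse.
R is not transitive: w0 R w1 and w1 R w0 but not w0 R w0.
R is serial: every world has an R-successor.
R is not a subset of the identity: w0 R w1 with w0 ≠ w1.
(A) q -> Box q (equivalent to ◇p→p) corresponds to R being a subset of the identity. Here R ⊄ identity, so not valid.
(B) q -> Dia q (the dual of axiom T) characterises the reflexive frames. R is not reflexive — not valid.
(C) Box q -> Box Box q is axiom 4; it is valid on a frame exactly when R is transitive. R is not transitive, so not valid.
(D) axiom D: valid iff R is serial. R is serial — valid.
(E) Dia Box q -> q is the dual of axiom B; it is valid on a frame exactly when R is symmetric. R is symmetric, so valid.

D, E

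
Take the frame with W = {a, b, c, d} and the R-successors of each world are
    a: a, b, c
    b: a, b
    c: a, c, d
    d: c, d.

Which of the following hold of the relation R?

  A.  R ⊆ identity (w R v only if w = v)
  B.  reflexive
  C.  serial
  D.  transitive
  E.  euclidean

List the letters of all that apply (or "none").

(A) not ⊆ identity: a R b with a ≠ b.
(B) reflexive: each world relates to itself.
(C) serial: every world has an R-successor.
(D) not transitive: a R c and c R d but not a R d.
(E) not euclidean: a R b and a R c but not b R c.

B, C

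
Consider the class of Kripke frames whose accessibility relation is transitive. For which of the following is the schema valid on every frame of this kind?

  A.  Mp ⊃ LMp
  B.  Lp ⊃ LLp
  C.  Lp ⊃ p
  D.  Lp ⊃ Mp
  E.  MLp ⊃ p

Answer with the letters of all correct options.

(A) axiom 5: valid iff R is euclidean. Such an R need not be euclidean — not valid.
(B) Lp ⊃ LLp is axiom 4; it is valid on a frame exactly when R is transitive. Every such R is transitive, so valid.
(C) Lp ⊃ p is axiom T; it is valid on a frame exactly when R is reflexive. Such an R need not be reflexive, so not valid.
(D) Lp ⊃ Mp (axiom D) characterises the serial frames. Such an R need not be serial — not valid.
(E) MLp ⊃ p is the dual of axiom B; it is valid on a frame exactly when R is symmetric. Such an R need not be symmetric, so not valid.

B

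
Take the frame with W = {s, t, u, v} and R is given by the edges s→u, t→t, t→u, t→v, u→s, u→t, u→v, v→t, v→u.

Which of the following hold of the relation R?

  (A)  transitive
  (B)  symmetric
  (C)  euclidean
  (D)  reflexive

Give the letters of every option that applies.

B

(A) not transitive: s R u and u R s but not s R s.
(B) symmetric: every R-edge is matched by its reverse.
(C) not euclidean: u R s and u R t but not s R t.
(D) not reflexive: not s R s.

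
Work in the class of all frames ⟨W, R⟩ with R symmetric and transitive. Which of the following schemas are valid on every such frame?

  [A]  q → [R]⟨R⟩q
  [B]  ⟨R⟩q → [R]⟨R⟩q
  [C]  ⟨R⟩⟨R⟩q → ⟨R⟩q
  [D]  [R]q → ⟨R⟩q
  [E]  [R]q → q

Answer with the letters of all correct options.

A, B, C

A symmetric transitive relation is euclidean (uRv and uRw give vRu by symmetry, then vRw by transitivity).
(A) q → [R]⟨R⟩q is axiom B; it is valid on a frame exactly when R is symmetric. Every such R is symmetric, so valid.
(B) ⟨R⟩q → [R]⟨R⟩q is axiom 5, which corresponds to the euclidean property. Every such R is euclidean — valid.
(C) the dual of axiom 4: valid iff R is transitive. Every such R is transitive — valid.
(D) [R]q → ⟨R⟩q is axiom D, which corresponds to seriality. Such an R need not be serial — not valid.
(E) [R]q → q is axiom T; it is valid on a frame exactly when R is reflexive. Such an R need not be reflexive, so not valid.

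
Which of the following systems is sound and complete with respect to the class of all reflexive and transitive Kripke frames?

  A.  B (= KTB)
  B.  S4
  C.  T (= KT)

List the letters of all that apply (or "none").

B

(A) B (= KTB) is determined by the class of reflexive and symmetric frames.
(B) S4 is determined by exactly this class.
(C) T (= KT) is determined by the class of reflexive frames.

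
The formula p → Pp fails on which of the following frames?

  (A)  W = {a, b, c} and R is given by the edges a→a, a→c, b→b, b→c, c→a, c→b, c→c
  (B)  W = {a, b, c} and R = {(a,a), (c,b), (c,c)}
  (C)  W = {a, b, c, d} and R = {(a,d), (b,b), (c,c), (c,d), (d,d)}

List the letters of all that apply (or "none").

B, C

The schema p → Pp is the dual of axiom T; it is valid on a frame iff R is reflexive.
(A) R is reflexive (each world relates to itself), so the schema is valid here.
(B) R is not reflexive (not b R b), so the schema fails here.
(C) R is not reflexive (not a R a), so the schema fails here.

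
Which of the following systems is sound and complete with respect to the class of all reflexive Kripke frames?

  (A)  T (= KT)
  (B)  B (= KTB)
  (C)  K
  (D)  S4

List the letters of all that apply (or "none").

A

(A) T (= KT) is determined by exactly this class.
(B) B (= KTB) is determined by the class of reflexive and symmetric frames.
(C) K is determined by the class of arbitrary frames.
(D) S4 is determined by the class of reflexive and transitive frames.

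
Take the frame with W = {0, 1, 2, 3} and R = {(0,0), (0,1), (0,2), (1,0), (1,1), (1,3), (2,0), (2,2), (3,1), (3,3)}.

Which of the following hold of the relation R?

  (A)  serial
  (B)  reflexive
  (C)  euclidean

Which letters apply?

A, B

(A) serial: every world has an R-successor.
(B) reflexive: each world relates to itself.
(C) not euclidean: 0 R 1 and 0 R 2 but not 1 R 2.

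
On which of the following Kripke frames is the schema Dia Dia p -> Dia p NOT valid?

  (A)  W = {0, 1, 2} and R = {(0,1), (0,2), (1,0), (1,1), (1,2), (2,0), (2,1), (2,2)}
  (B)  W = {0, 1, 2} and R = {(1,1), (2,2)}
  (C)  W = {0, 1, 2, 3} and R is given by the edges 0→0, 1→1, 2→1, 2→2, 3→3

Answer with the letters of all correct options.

A

The schema Dia Dia p -> Dia p is the dual of axiom 4; it is valid on a frame iff R is transitive.
(A) R is not transitive (0 R 1 and 1 R 0 but not 0 R 0), so the schema fails here.
(B) R is transitive (R is closed under composition), so the schema is valid here.
(C) R is transitive (R is closed under composition), so the schema is valid here.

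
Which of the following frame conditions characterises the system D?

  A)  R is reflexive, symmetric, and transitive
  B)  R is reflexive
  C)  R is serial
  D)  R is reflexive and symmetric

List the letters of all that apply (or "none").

C

(A) this class determines S5, not D.
(B) this class determines T (= KT), not D.
(C) D is sound and complete for exactly this class.
(D) this class determines B (= KTB), not D.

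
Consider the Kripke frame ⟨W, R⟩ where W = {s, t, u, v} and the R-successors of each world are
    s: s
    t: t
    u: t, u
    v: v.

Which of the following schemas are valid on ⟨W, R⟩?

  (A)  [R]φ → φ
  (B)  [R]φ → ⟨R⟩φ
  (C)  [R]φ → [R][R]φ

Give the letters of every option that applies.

R is reflexive: each world relates to itself.
R is transitive: R is closed under composition.
R is serial: every world has an R-successor.
(A) [R]φ → φ (axiom T) characterises the reflexive frames. R is reflexive — valid.
(B) axiom D: valid iff R is serial. R is serial — valid.
(C) [R]φ → [R][R]φ is axiom 4, which corresponds to transitivity. R is transitive — valid.

A, B, C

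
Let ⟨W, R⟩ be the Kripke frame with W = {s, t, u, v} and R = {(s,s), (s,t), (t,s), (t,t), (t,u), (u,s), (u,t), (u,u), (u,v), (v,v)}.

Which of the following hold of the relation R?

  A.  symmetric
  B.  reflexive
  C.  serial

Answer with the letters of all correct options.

B, C

(A) not symmetric: u R s but not s R u.
(B) reflexive: each world relates to itself.
(C) serial: every world has an R-successor.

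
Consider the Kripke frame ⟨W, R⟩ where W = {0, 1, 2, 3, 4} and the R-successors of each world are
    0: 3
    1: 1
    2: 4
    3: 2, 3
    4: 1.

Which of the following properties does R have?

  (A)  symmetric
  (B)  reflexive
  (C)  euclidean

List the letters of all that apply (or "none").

none

(A) not symmetric: 0 R 3 but not 3 R 0.
(B) not reflexive: not 0 R 0.
(C) not euclidean: 3 R 2 and 3 R 3 but not 2 R 3.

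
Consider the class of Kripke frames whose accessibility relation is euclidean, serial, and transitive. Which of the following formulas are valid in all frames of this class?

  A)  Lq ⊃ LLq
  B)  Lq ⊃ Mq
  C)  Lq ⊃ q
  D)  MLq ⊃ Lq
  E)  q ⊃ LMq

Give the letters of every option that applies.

A, B, D

(A) axiom 4: valid iff R is transitive. Every such R is transitive — valid.
(B) axiom D: valid iff R is serial. Every such R is serial — valid.
(C) Lq ⊃ q is axiom T, which corresponds to reflexivity. Such an R need not be reflexive — not valid.
(D) MLq ⊃ Lq (the dual of axiom 5) characterises the euclidean frames. Every such R is euclidean — valid.
(E) q ⊃ LMq (axiom B) characterises the symmetric frames. Such an R need not be symmetric — not valid.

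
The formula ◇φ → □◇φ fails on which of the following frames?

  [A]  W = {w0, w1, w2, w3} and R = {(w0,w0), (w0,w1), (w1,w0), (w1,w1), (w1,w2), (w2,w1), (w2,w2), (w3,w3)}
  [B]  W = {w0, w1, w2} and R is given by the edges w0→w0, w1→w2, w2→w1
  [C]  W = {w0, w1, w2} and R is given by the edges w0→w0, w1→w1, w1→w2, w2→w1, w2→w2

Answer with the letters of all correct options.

A, B

The schema ◇φ → □◇φ is axiom 5; it is valid on a frame iff R is euclidean.
(A) R is not euclidean (w1 R w0 and w1 R w2 but not w0 R w2), so the schema fails here.
(B) R is not euclidean (w1 R w2 and w1 R w2 but not w2 R w2), so the schema fails here.
(C) R is euclidean (any two R-successors of the same world are R-related), so the schema is valid here.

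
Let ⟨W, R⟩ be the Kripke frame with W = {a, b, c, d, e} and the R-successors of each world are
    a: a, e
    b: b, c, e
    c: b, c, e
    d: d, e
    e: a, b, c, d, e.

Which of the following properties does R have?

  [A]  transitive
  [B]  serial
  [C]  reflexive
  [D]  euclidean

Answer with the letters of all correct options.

B, C

(A) not transitive: a R e and e R b but not a R b.
(B) serial: every world has an R-successor.
(C) reflexive: each world relates to itself.
(D) not euclidean: e R a and e R b but not a R b.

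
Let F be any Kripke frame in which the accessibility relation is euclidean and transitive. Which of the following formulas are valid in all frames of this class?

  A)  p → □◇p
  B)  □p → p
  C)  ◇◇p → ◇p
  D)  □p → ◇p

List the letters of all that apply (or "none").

C

(A) p → □◇p is axiom B; it is valid on a frame exactly when R is symmetric. Such an R need not be symmetric, so not valid.
(B) □p → p is axiom T; it is valid on a frame exactly when R is reflexive. Such an R need not be reflexive, so not valid.
(C) ◇◇p → ◇p is the dual of axiom 4, which corresponds to transitivity. Every such R is transitive — valid.
(D) axiom D: valid iff R is serial. Such an R need not be serial — not valid.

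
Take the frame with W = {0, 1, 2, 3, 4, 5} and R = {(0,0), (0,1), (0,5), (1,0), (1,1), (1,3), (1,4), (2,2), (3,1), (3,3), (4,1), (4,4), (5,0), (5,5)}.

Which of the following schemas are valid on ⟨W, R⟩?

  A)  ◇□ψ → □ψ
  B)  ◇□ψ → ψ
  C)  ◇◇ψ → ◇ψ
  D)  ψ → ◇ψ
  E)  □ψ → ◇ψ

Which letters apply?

B, D, E

R is reflexive: each world relates to itself.
R is symmetric: every R-edge is matched by its reverse.
R is not transitive: 0 R 1 and 1 R 3 but not 0 R 3.
R is not euclidean: 0 R 1 and 0 R 5 but not 1 R 5.
R is serial: every world has an R-successor.
(A) ◇□ψ → □ψ is the dual of axiom 5; it is valid on a frame exactly when R is euclidean. R is not euclidean, so not valid.
(B) the dual of axiom B: valid iff R is symmetric. R is symmetric — valid.
(C) the dual of axiom 4: valid iff R is transitive. R is not transitive — not valid.
(D) the dual of axiom T: valid iff R is reflexive. R is reflexive — valid.
(E) axiom D: valid iff R is serial. R is serial — valid.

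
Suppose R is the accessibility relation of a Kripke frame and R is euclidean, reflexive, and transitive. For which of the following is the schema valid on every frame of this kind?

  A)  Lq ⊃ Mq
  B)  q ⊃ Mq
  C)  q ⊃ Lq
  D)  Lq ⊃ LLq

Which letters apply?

A, B, D

A relation that is euclidean, reflexive, and transitive is also serial and symmetric.
(A) Lq ⊃ Mq (axiom D) characterises the serial frames. Every such R is serial — valid.
(B) the dual of axiom T: valid iff R is reflexive. Every such R is reflexive — valid.
(C) q ⊃ Lq is equivalent to ◇p→p; it holds exactly when R ⊆ identity. Such an R need not be a subset of the identity — not valid.
(D) Lq ⊃ LLq is axiom 4; it is valid on a frame exactly when R is transitive. Every such R is transitive, so valid.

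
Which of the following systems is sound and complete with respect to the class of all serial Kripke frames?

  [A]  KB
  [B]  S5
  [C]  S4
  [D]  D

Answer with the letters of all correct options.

(A) KB is determined by the class of symmetric frames.
(B) S5 is determined by the class of reflexive, symmetric, and transitive frames.
(C) S4 is determined by the class of reflexive and transitive frames.
(D) D is determined by exactly this class.

D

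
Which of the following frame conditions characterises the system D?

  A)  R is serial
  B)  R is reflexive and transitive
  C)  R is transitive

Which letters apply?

(A) D is sound and complete for exactly this class.
(B) this class determines S4, not D.
(C) this class determines K4, not D.

A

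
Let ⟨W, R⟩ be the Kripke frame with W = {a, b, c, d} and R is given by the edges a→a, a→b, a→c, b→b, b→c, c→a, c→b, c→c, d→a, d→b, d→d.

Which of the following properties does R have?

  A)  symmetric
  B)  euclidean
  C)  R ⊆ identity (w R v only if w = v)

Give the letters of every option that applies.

(A) not symmetric: a R b but not b R a.
(B) not euclidean: a R b and a R a but not b R a.
(C) not ⊆ identity: a R b with a ≠ b.

none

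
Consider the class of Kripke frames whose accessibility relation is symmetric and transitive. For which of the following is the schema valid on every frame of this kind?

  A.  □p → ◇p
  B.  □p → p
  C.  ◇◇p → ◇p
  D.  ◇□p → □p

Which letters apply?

A symmetric transitive relation is euclidean (uRv and uRw give vRu by symmetry, then vRw by transitivity).
(A) □p → ◇p is axiom D; it is valid on a frame exactly when R is serial. Such an R need not be serial, so not valid.
(B) □p → p is axiom T; it is valid on a frame exactly when R is reflexive. Such an R need not be reflexive, so not valid.
(C) ◇◇p → ◇p (the dual of axiom 4) characterises the transitive frames. Every such R is transitive — valid.
(D) ◇□p → □p is the dual of axiom 5, which corresponds to the euclidean property. Every such R is euclidean — valid.

C, D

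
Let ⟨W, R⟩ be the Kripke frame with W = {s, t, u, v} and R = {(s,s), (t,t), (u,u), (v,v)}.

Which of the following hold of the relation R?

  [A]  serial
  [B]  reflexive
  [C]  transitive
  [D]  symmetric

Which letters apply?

A, B, C, D

(A) serial: every world has an R-successor.
(B) reflexive: each world relates to itself.
(C) transitive: R is closed under composition.
(D) symmetric: every R-edge is matched by its reverse.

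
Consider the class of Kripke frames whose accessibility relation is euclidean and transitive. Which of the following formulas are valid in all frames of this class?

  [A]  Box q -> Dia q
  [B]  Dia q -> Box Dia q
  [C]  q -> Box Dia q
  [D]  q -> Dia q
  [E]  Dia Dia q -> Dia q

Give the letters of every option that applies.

(A) axiom D: valid iff R is serial. Such an R need not be serial — not valid.
(B) Dia q -> Box Dia q is axiom 5; it is valid on a frame exactly when R is euclidean. Every such R is euclidean, so valid.
(C) q -> Box Dia q (axiom B) characterises the symmetric frames. Such an R need not be symmetric — not valid.
(D) q -> Dia q (the dual of axiom T) characterises the reflexive frames. Such an R need not be reflexive — not valid.
(E) Dia Dia q -> Dia q is the dual of axiom 4; it is valid on a frame exactly when R is transitive. Every such R is transitive, so valid.

B, E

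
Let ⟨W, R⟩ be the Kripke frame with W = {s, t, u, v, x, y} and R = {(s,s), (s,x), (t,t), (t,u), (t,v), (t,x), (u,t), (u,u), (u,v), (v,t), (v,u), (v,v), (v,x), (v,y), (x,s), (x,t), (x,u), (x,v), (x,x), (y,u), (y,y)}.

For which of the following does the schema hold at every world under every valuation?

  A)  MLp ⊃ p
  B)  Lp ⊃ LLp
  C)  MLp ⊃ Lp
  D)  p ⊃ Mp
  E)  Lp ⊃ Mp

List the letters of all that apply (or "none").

D, E

R is reflexive: each world relates to itself.
R is not symmetric: v R y but not y R v.
R is not transitive: s R x and x R t but not s R t.
R is not euclidean: t R u and t R x but not u R x.
R is serial: every world has an R-successor.
(A) MLp ⊃ p is the dual of axiom B; it is valid on a frame exactly when R is symmetric. R is not symmetric, so not valid.
(B) Lp ⊃ LLp (axiom 4) characterises the transitive frames. R is not transitive — not valid.
(C) the dual of axiom 5: valid iff R is euclidean. R is not euclidean — not valid.
(D) the dual of axiom T: valid iff R is reflexive. R is reflexive — valid.
(E) Lp ⊃ Mp is axiom D; it is valid on a frame exactly when R is serial. R is serial, so valid.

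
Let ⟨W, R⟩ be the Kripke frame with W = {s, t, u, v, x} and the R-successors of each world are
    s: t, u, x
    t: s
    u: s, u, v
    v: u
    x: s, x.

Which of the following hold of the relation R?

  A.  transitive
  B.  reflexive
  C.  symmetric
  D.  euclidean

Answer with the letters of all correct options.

C

(A) not transitive: s R t and t R s but not s R s.
(B) not reflexive: not s R s.
(C) symmetric: every R-edge is matched by its reverse.
(D) not euclidean: s R t and s R u but not t R u.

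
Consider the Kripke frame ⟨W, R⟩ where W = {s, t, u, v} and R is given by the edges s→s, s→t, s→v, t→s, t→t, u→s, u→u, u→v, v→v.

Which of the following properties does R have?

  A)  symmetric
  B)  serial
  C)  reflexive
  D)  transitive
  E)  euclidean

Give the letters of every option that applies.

(A) not symmetric: s R v but not v R s.
(B) serial: every world has an R-successor.
(C) reflexive: each world relates to itself.
(D) not transitive: t R s and s R v but not t R v.
(E) not euclidean: s R t and s R v but not t R v.

B, C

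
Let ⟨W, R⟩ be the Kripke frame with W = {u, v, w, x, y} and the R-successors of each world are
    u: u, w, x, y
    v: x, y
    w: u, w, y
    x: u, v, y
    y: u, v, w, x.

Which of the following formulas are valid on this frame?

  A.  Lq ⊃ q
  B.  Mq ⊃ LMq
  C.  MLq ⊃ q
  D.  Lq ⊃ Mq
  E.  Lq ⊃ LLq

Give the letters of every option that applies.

C, D

R is not reflexive: not v R v.
R is symmetric: every R-edge is matched by its reverse.
R is not transitive: u R x and x R v but not u R v.
R is not euclidean: u R w and u R x but not w R x.
R is serial: every world has an R-successor.
(A) Lq ⊃ q is axiom T; it is valid on a frame exactly when R is reflexive. R is not reflexive, so not valid.
(B) Mq ⊃ LMq is axiom 5, which corresponds to the euclidean property. R is not euclidean — not valid.
(C) MLq ⊃ q (the dual of axiom B) characterises the symmetric frames. R is symmetric — valid.
(D) Lq ⊃ Mq (axiom D) characterises the serial frames. R is serial — valid.
(E) Lq ⊃ LLq is axiom 4; it is valid on a frame exactly when R is transitive. R is not transitive, so not valid.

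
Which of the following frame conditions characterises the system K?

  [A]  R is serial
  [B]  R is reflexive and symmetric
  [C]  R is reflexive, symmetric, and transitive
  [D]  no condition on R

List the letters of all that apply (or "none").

D

(A) this class determines D, not K.
(B) this class determines B (= KTB), not K.
(C) this class determines S5, not K.
(D) K is sound and complete for exactly this class.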